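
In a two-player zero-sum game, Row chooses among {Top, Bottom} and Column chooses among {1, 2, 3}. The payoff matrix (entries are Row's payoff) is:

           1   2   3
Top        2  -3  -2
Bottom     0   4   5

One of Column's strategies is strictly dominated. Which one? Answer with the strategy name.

2 holds Row's payoff strictly below 3 in every row: -3 < -2, 4 < 5.
So 3 is strictly dominated for Column.

3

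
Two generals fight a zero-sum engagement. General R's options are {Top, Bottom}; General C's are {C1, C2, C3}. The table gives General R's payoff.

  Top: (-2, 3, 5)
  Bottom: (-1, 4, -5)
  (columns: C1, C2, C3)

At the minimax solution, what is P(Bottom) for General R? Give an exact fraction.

7/11

Row minima: Top → -2, Bottom → -5; maximin = -2.
Column maxima: C1 → -1, C2 → 4, C3 → 5; minimax = -1.
-2 ≠ -1, so there is no saddle point; optimal play is mixed.
C2 is strictly dominated by C1 (it gives General R strictly more in every row), so General C never plays it.
On the remaining 2×2 (Top, Bottom vs C1, C3):
Let General R play Top with probability p. Expected payoff against C1: (-2)p + (-1)(1−p) = −p − 1; against C3: 5p + (-5)(1−p) = 10p − 5.
Setting these equal: −p − 1 = 10p − 5 ⇒ −11p = -4 ⇒ p = 4/11, and the value is (-1)·(4/11) − 1 = -15/11.
For General C: with q = P(C1), equating Top's and Bottom's payoffs gives −7q + 5 = 4q − 5 ⇒ q = 10/11.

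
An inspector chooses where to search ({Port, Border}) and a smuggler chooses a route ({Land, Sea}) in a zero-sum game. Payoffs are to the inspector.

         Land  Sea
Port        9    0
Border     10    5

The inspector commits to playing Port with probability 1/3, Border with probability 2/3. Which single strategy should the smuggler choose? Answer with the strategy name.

Sea

If the smuggler plays Land, the inspector's expected payoff is (1/3)·9 + (2/3)·10 = 29/3.
If the smuggler plays Sea, the inspector's expected payoff is (1/3)·0 + (2/3)·5 = 10/3.
The smuggler minimizes the inspector's payoff; the smallest is 10/3, so the best response is Sea.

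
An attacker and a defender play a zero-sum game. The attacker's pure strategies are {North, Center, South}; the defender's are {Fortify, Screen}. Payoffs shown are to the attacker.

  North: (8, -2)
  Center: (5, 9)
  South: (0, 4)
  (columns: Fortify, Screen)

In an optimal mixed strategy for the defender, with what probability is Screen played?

Row minima: North → -2, Center → 5, South → 0; maximin = 5.
Column maxima: Fortify → 8, Screen → 9; minimax = 8.
5 ≠ 8, so there is no saddle point; optimal play is mixed.
South is strictly dominated by Center, so the attacker never plays it.
On the remaining 2×2 (North, Center vs Fortify, Screen):
Let the attacker play North with probability p. Expected payoff against Fortify: 8p + 5(1−p) = 3p + 5; against Screen: (-2)p + 9(1−p) = −11p + 9.
Setting these equal: 3p + 5 = −11p + 9 ⇒ 14p = 4 ⇒ p = 2/7, and the value is (3)·(2/7) + 5 = 41/7.
For the defender: with q = P(Fortify), equating North's and Center's payoffs gives 10q − 2 = −4q + 9 ⇒ q = 11/14.

3/14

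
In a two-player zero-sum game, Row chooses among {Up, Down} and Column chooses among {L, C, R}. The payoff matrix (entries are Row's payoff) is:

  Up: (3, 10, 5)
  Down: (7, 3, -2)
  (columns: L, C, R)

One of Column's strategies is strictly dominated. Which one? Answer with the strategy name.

C

R holds Row's payoff strictly below C in every row: 5 < 10, -2 < 3.
So C is strictly dominated for Column.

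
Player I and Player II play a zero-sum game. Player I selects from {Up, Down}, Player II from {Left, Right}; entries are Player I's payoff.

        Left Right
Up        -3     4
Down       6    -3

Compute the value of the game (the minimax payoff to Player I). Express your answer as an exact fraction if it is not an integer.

15/16

Row minima: Up → -3, Down → -3; maximin = -3.
Column maxima: Left → 6, Right → 4; minimax = 4.
-3 ≠ 4, so there is no saddle point; optimal play is mixed.
Let Player I play Up with probability p. Expected payoff against Left: (-3)p + 6(1−p) = −9p + 6; against Right: 4p + (-3)(1−p) = 7p − 3.
Setting these equal: −9p + 6 = 7p − 3 ⇒ −16p = -9 ⇒ p = 9/16, and the value is (-9)·(9/16) + 6 = 15/16.
For Player II: with q = P(Left), equating Up's and Down's payoffs gives −7q + 4 = 9q − 3 ⇒ q = 7/16.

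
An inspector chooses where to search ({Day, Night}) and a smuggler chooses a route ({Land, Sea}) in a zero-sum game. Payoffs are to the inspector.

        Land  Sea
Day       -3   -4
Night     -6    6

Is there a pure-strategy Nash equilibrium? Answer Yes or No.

No

Row minima: Day → -4, Night → -6; maximin = -4.
Column maxima: Land → -3, Sea → 6; minimax = -3.
-4 ≠ -3, so no pure-strategy equilibrium exists.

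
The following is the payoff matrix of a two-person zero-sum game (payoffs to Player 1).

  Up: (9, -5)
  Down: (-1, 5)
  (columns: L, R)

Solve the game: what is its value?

2

Row minima: Up → -5, Down → -1; maximin = -1.
Column maxima: L → 9, R → 5; minimax = 5.
-1 ≠ 5, so there is no saddle point; optimal play is mixed.
Let Player 1 play Up with probability p. Expected payoff against L: 9p + (-1)(1−p) = 10p − 1; against R: (-5)p + 5(1−p) = −10p + 5.
Setting these equal: 10p − 1 = −10p + 5 ⇒ 20p = 6 ⇒ p = 3/10, and the value is (10)·(3/10) − 1 = 2.
For Player 2: with q = P(L), equating Up's and Down's payoffs gives 14q − 5 = −6q + 5 ⇒ q = 1/2.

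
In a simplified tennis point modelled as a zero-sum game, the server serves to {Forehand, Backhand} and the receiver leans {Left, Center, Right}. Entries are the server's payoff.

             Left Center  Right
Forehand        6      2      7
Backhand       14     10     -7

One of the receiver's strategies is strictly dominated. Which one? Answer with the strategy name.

Center holds the server's payoff strictly below Left in every row: 2 < 6, 10 < 14.
So Left is strictly dominated for the receiver.

Left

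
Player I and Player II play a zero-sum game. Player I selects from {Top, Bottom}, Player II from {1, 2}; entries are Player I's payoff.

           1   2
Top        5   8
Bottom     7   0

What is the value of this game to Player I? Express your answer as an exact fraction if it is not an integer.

Row minima: Top → 5, Bottom → 0; maximin = 5.
Column maxima: 1 → 7, 2 → 8; minimax = 7.
5 ≠ 7, so there is no saddle point; optimal play is mixed.
Let Player I play Top with probability p. Expected payoff against 1: 5p + 7(1−p) = −2p + 7; against 2: 8p + 0(1−p) = 8p.
Setting these equal: −2p + 7 = 8p ⇒ −10p = -7 ⇒ p = 7/10, and the value is (-2)·(7/10) + 7 = 28/5.
For Player II: with q = P(1), equating Top's and Bottom's payoffs gives −3q + 8 = 7q ⇒ q = 4/5.

28/5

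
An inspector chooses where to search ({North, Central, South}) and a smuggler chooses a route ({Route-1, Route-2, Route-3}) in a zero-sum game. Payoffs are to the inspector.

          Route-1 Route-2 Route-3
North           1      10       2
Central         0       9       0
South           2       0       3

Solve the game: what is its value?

20/11

Row minima: North → 1, Central → 0, South → 0; maximin = 1.
Column maxima: Route-1 → 2, Route-2 → 10, Route-3 → 3; minimax = 2.
1 ≠ 2, so there is no saddle point; optimal play is mixed.
Central is strictly dominated by North, so the inspector never plays it.
With Central eliminated, Route-3 is strictly dominated by Route-1 (it gives the inspector strictly more in every remaining row), so the smuggler never plays it.
On the remaining 2×2 (North, South vs Route-1, Route-2):
Let the inspector play North with probability p. Expected payoff against Route-1: 1p + 2(1−p) = −p + 2; against Route-2: 10p + 0(1−p) = 10p.
Setting these equal: −p + 2 = 10p ⇒ −11p = -2 ⇒ p = 2/11, and the value is (-1)·(2/11) + 2 = 20/11.
For the smuggler: with q = P(Route-1), equating North's and South's payoffs gives −9q + 10 = 2q ⇒ q = 10/11.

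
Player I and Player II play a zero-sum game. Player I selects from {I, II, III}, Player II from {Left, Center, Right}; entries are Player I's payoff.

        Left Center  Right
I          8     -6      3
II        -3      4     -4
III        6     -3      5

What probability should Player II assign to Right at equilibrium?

Row minima: I → -6, II → -4, III → -3; maximin = -3.
Column maxima: Left → 8, Center → 4, Right → 5; minimax = 4.
-3 ≠ 4, so there is no saddle point; optimal play is mixed.
Left is strictly dominated by Right (it gives Player I strictly more in every row), so Player II never plays it.
With Left eliminated, I is strictly dominated by III (III gives Player I strictly more in every remaining column), so Player I never plays it.
On the remaining 2×2 (II, III vs Center, Right):
Let Player I play II with probability p. Expected payoff against Center: 4p + (-3)(1−p) = 7p − 3; against Right: (-4)p + 5(1−p) = −9p + 5.
Setting these equal: 7p − 3 = −9p + 5 ⇒ 16p = 8 ⇒ p = 1/2, and the value is (7)·(1/2) − 3 = 1/2.
For Player II: with q = P(Center), equating II's and III's payoffs gives 8q − 4 = −8q + 5 ⇒ q = 9/16.

7/16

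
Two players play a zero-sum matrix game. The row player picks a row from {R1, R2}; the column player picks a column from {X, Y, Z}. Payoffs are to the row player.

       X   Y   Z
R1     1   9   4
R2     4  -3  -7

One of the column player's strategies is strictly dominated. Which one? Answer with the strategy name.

Y

Z holds the row player's payoff strictly below Y in every row: 4 < 9, -7 < -3.
So Y is strictly dominated for the column player.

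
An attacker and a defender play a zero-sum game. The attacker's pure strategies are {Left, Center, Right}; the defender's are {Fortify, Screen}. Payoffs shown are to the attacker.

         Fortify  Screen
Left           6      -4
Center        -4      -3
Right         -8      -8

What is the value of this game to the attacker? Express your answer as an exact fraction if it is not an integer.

Row minima: Left → -4, Center → -4, Right → -8; maximin = -4.
Column maxima: Fortify → 6, Screen → -3; minimax = -3.
-4 ≠ -3, so there is no saddle point; optimal play is mixed.
Right is strictly dominated by Left, so the attacker never plays it.
On the remaining 2×2 (Left, Center vs Fortify, Screen):
Let the attacker play Left with probability p. Expected payoff against Fortify: 6p + (-4)(1−p) = 10p − 4; against Screen: (-4)p + (-3)(1−p) = −p − 3.
Setting these equal: 10p − 4 = −p − 3 ⇒ 11p = 1 ⇒ p = 1/11, and the value is (10)·(1/11) − 4 = -34/11.
For the defender: with q = P(Fortify), equating Left's and Center's payoffs gives 10q − 4 = −q − 3 ⇒ q = 1/11.

-34/11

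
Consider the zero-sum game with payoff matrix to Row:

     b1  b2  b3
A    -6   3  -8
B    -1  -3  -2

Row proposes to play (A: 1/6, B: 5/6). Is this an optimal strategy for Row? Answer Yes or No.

No

Against b1 this mix gives (1/6)·(-6) + (5/6)·(-1) = -11/6.
Against b2 this mix gives (1/6)·3 + (5/6)·(-3) = -2.
Against b3 this mix gives (1/6)·(-8) + (5/6)·(-2) = -3.
Column will play b3, holding Row to -3. Shifting weight toward the row that does better against b3 would raise this floor (the equalizing mix achieves -5/2 against both b3 and b2), so the proposed strategy is not optimal.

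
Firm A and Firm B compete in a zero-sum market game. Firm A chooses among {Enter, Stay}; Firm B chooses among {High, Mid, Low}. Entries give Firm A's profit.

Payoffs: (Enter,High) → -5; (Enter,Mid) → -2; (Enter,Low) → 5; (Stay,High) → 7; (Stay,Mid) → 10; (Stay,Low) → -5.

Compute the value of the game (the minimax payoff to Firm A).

5/11

Row minima: Enter → -5, Stay → -5; maximin = -5.
Column maxima: High → 7, Mid → 10, Low → 5; minimax = 5.
-5 ≠ 5, so there is no saddle point; optimal play is mixed.
Mid is strictly dominated by High (it gives Firm A strictly more in every row), so Firm B never plays it.
On the remaining 2×2 (Enter, Stay vs High, Low):
Let Firm A play Enter with probability p. Expected payoff against High: (-5)p + 7(1−p) = −12p + 7; against Low: 5p + (-5)(1−p) = 10p − 5.
Setting these equal: −12p + 7 = 10p − 5 ⇒ −22p = -12 ⇒ p = 6/11, and the value is (-12)·(6/11) + 7 = 5/11.
For Firm B: with q = P(High), equating Enter's and Stay's payoffs gives −10q + 5 = 12q − 5 ⇒ q = 5/11.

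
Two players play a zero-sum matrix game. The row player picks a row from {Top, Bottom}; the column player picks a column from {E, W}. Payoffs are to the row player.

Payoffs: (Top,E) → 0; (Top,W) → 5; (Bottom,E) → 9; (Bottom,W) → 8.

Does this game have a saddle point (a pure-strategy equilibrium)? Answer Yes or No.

Yes

Row minima: Top → 0, Bottom → 8; maximin = 8.
Column maxima: E → 9, W → 8; minimax = 8.
maximin = minimax = 8, so a saddle point exists.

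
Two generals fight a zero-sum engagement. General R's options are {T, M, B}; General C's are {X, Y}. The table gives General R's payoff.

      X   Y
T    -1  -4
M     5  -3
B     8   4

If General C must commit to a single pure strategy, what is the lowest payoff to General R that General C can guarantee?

Column maxima: X → 8, Y → 4.
The smallest of these is 4.

4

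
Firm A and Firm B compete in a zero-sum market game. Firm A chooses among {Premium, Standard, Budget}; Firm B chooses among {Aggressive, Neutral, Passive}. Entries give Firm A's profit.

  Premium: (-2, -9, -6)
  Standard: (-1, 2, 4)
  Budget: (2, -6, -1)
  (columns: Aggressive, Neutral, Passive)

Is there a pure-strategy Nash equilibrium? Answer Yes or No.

No

Row minima: Premium → -9, Standard → -1, Budget → -6; maximin = -1.
Column maxima: Aggressive → 2, Neutral → 2, Passive → 4; minimax = 2.
-1 ≠ 2, so no pure-strategy equilibrium exists.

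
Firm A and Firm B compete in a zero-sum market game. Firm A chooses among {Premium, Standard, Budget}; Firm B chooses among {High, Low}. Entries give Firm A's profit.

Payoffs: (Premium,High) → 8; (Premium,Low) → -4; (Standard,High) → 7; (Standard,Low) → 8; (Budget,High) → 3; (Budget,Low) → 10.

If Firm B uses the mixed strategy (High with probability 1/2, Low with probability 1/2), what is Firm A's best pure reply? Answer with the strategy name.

Standard

Expected payoff of Premium: (1/2)·8 + (1/2)·(-4) = 2.
Expected payoff of Standard: (1/2)·7 + (1/2)·8 = 15/2.
Expected payoff of Budget: (1/2)·3 + (1/2)·10 = 13/2.
The largest is 15/2, so Firm A's best response is Standard.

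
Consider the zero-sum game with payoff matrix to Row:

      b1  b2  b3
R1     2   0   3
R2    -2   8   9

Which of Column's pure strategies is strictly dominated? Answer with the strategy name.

b3

b1 holds Row's payoff strictly below b3 in every row: 2 < 3, -2 < 9.
So b3 is strictly dominated for Column.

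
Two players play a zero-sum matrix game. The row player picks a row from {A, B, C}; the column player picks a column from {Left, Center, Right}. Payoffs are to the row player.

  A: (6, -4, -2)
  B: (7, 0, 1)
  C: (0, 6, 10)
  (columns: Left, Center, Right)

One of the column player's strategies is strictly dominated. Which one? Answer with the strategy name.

Center holds the row player's payoff strictly below Right in every row: -4 < -2, 0 < 1, 6 < 10.
So Right is strictly dominated for the column player.

Right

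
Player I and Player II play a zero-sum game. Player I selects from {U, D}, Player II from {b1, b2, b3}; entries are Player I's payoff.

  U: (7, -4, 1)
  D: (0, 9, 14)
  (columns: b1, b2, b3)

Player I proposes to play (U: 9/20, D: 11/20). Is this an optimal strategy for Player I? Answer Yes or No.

Against b1 this mix gives (9/20)·7 + (11/20)·0 = 63/20.
Against b2 this mix gives (9/20)·(-4) + (11/20)·9 = 63/20.
Against b3 this mix gives (9/20)·1 + (11/20)·14 = 163/20.
All of Player II's active replies (b1, b2) yield 63/20, and no column does worse for Player I. The mix makes Player II indifferent and guarantees 63/20, so it is optimal.

Yes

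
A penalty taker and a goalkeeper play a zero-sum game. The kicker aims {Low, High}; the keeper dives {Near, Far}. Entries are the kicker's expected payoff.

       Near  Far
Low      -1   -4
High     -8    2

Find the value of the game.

-34/13

Row minima: Low → -4, High → -8; maximin = -4.
Column maxima: Near → -1, Far → 2; minimax = -1.
-4 ≠ -1, so there is no saddle point; optimal play is mixed.
Let the kicker play Low with probability p. Expected payoff against Near: (-1)p + (-8)(1−p) = 7p − 8; against Far: (-4)p + 2(1−p) = −6p + 2.
Setting these equal: 7p − 8 = −6p + 2 ⇒ 13p = 10 ⇒ p = 10/13, and the value is (7)·(10/13) − 8 = -34/13.
For the keeper: with q = P(Near), equating Low's and High's payoffs gives 3q − 4 = −10q + 2 ⇒ q = 6/13.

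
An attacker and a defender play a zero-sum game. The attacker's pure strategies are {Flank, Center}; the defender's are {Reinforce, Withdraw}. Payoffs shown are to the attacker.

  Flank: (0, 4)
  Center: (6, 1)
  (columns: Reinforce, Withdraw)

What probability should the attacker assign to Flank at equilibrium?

Row minima: Flank → 0, Center → 1; maximin = 1.
Column maxima: Reinforce → 6, Withdraw → 4; minimax = 4.
1 ≠ 4, so there is no saddle point; optimal play is mixed.
Let the attacker play Flank with probability p. Expected payoff against Reinforce: 0p + 6(1−p) = −6p + 6; against Withdraw: 4p + 1(1−p) = 3p + 1.
Setting these equal: −6p + 6 = 3p + 1 ⇒ −9p = -5 ⇒ p = 5/9, and the value is (-6)·(5/9) + 6 = 8/3.
For the defender: with q = P(Reinforce), equating Flank's and Center's payoffs gives −4q + 4 = 5q + 1 ⇒ q = 1/3.

5/9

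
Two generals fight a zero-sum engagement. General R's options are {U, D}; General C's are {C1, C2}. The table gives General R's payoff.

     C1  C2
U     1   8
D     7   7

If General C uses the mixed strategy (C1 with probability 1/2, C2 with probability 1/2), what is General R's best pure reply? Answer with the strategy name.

Expected payoff of U: (1/2)·1 + (1/2)·8 = 9/2.
Expected payoff of D: (1/2)·7 + (1/2)·7 = 7.
The largest is 7, so General R's best response is D.

D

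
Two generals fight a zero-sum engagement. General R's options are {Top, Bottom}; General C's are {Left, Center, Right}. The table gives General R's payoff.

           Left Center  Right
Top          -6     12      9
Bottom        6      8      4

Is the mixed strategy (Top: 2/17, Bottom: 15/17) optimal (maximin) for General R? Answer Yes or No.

Against Left this mix gives (2/17)·(-6) + (15/17)·6 = 78/17.
Against Center this mix gives (2/17)·12 + (15/17)·8 = 144/17.
Against Right this mix gives (2/17)·9 + (15/17)·4 = 78/17.
All of General C's active replies (Left, Right) yield 78/17, and no column does worse for General R. The mix makes General C indifferent and guarantees 78/17, so it is optimal.

Yes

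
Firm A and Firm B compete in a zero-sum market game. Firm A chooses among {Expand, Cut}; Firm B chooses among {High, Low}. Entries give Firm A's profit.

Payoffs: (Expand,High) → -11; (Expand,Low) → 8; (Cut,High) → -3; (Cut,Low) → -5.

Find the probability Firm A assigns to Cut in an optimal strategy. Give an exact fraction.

Row minima: Expand → -11, Cut → -5; maximin = -5.
Column maxima: High → -3, Low → 8; minimax = -3.
-5 ≠ -3, so there is no saddle point; optimal play is mixed.
Let Firm A play Expand with probability p. Expected payoff against High: (-11)p + (-3)(1−p) = −8p − 3; against Low: 8p + (-5)(1−p) = 13p − 5.
Setting these equal: −8p − 3 = 13p − 5 ⇒ −21p = -2 ⇒ p = 2/21, and the value is (-8)·(2/21) − 3 = -79/21.
For Firm B: with q = P(High), equating Expand's and Cut's payoffs gives −19q + 8 = 2q − 5 ⇒ q = 13/21.

19/21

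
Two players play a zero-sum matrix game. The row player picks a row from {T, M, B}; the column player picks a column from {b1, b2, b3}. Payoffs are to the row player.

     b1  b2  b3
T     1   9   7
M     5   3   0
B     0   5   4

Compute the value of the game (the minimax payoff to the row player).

35/11

Row minima: T → 1, M → 0, B → 0; maximin = 1.
Column maxima: b1 → 5, b2 → 9, b3 → 7; minimax = 5.
1 ≠ 5, so there is no saddle point; optimal play is mixed.
B is strictly dominated by T, so the row player never plays it.
b2 is strictly dominated by b3 (it gives the row player strictly more in every row), so the column player never plays it.
On the remaining 2×2 (T, M vs b1, b3):
Let the row player play T with probability p. Expected payoff against b1: 1p + 5(1−p) = −4p + 5; against b3: 7p + 0(1−p) = 7p.
Setting these equal: −4p + 5 = 7p ⇒ −11p = -5 ⇒ p = 5/11, and the value is (-4)·(5/11) + 5 = 35/11.
For the column player: with q = P(b1), equating T's and M's payoffs gives −6q + 7 = 5q ⇒ q = 7/11.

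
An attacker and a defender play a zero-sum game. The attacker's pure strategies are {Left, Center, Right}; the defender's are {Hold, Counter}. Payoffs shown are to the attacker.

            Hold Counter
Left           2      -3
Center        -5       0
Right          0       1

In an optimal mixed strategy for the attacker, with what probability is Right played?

Row minima: Left → -3, Center → -5, Right → 0; maximin = 0.
Column maxima: Hold → 2, Counter → 1; minimax = 1.
0 ≠ 1, so there is no saddle point; optimal play is mixed.
Center is strictly dominated by Right, so the attacker never plays it.
On the remaining 2×2 (Left, Right vs Hold, Counter):
Let the attacker play Left with probability p. Expected payoff against Hold: 2p + 0(1−p) = 2p; against Counter: (-3)p + 1(1−p) = −4p + 1.
Setting these equal: 2p = −4p + 1 ⇒ 6p = 1 ⇒ p = 1/6, and the value is (2)·(1/6) = 1/3.
For the defender: with q = P(Hold), equating Left's and Right's payoffs gives 5q − 3 = −q + 1 ⇒ q = 2/3.

5/6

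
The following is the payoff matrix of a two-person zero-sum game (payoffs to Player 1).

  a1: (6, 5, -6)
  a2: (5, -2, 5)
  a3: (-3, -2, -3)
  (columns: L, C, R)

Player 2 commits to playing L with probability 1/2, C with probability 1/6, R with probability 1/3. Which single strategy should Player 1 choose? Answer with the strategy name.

Expected payoff of a1: (1/2)·6 + (1/6)·5 + (1/3)·(-6) = 11/6.
Expected payoff of a2: (1/2)·5 + (1/6)·(-2) + (1/3)·5 = 23/6.
Expected payoff of a3: (1/2)·(-3) + (1/6)·(-2) + (1/3)·(-3) = -17/6.
The largest is 23/6, so Player 1's best response is a2.

a2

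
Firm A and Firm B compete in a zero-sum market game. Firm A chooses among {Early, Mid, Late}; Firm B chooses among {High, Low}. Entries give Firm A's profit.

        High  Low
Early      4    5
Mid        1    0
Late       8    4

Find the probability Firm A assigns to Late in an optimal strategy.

Row minima: Early → 4, Mid → 0, Late → 4; maximin = 4.
Column maxima: High → 8, Low → 5; minimax = 5.
4 ≠ 5, so there is no saddle point; optimal play is mixed.
Mid is strictly dominated by Early, so Firm A never plays it.
On the remaining 2×2 (Early, Late vs High, Low):
Let Firm A play Early with probability p. Expected payoff against High: 4p + 8(1−p) = −4p + 8; against Low: 5p + 4(1−p) = p + 4.
Setting these equal: −4p + 8 = p + 4 ⇒ −5p = -4 ⇒ p = 4/5, and the value is (-4)·(4/5) + 8 = 24/5.
For Firm B: with q = P(High), equating Early's and Late's payoffs gives −q + 5 = 4q + 4 ⇒ q = 1/5.

1/5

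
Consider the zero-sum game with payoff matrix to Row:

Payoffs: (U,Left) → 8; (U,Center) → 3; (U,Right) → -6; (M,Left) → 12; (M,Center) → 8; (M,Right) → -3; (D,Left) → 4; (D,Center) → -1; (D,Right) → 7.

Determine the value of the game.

Row minima: U → -6, M → -3, D → -1; maximin = -1.
Column maxima: Left → 12, Center → 8, Right → 7; minimax = 7.
-1 ≠ 7, so there is no saddle point; optimal play is mixed.
U is strictly dominated by M, so Row never plays it.
Left is strictly dominated by Center (it gives Row strictly more in every row), so Column never plays it.
On the remaining 2×2 (M, D vs Center, Right):
Let Row play M with probability p. Expected payoff against Center: 8p + (-1)(1−p) = 9p − 1; against Right: (-3)p + 7(1−p) = −10p + 7.
Setting these equal: 9p − 1 = −10p + 7 ⇒ 19p = 8 ⇒ p = 8/19, and the value is (9)·(8/19) − 1 = 53/19.
For Column: with q = P(Center), equating M's and D's payoffs gives 11q − 3 = −8q + 7 ⇒ q = 10/19.

53/19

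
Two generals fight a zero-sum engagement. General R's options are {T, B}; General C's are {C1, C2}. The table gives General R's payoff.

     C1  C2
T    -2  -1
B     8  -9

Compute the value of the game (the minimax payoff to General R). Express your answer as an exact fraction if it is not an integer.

Row minima: T → -2, B → -9; maximin = -2.
Column maxima: C1 → 8, C2 → -1; minimax = -1.
-2 ≠ -1, so there is no saddle point; optimal play is mixed.
Let General R play T with probability p. Expected payoff against C1: (-2)p + 8(1−p) = −10p + 8; against C2: (-1)p + (-9)(1−p) = 8p − 9.
Setting these equal: −10p + 8 = 8p − 9 ⇒ −18p = -17 ⇒ p = 17/18, and the value is (-10)·(17/18) + 8 = -13/9.
For General C: with q = P(C1), equating T's and B's payoffs gives −q − 1 = 17q − 9 ⇒ q = 4/9.

-13/9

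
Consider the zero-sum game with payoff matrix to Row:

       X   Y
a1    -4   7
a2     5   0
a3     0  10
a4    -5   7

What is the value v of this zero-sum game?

10/3

Row minima: a1 → -4, a2 → 0, a3 → 0, a4 → -5; maximin = 0.
Column maxima: X → 5, Y → 10; minimax = 5.
0 ≠ 5, so there is no saddle point; optimal play is mixed.
a1 is strictly dominated by a3, so Row never plays it.
a4 is strictly dominated by a3, so Row never plays it.
On the remaining 2×2 (a2, a3 vs X, Y):
Let Row play a2 with probability p. Expected payoff against X: 5p + 0(1−p) = 5p; against Y: 0p + 10(1−p) = −10p + 10.
Setting these equal: 5p = −10p + 10 ⇒ 15p = 10 ⇒ p = 2/3, and the value is (5)·(2/3) = 10/3.
For Column: with q = P(X), equating a2's and a3's payoffs gives 5q = −10q + 10 ⇒ q = 2/3.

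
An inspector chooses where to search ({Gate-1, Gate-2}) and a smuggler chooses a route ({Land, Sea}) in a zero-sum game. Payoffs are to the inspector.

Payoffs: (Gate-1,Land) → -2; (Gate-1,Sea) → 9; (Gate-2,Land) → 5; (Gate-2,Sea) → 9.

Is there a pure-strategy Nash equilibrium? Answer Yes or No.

Row minima: Gate-1 → -2, Gate-2 → 5; maximin = 5.
Column maxima: Land → 5, Sea → 9; minimax = 5.
maximin = minimax = 5, so a saddle point exists.

Yes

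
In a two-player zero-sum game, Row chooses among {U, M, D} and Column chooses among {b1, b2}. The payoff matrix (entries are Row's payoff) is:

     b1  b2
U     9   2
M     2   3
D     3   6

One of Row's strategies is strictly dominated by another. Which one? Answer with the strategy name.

D gives a strictly higher payoff than M against every column: 3 > 2, 6 > 3.
So M is strictly dominated and Row never plays it.

M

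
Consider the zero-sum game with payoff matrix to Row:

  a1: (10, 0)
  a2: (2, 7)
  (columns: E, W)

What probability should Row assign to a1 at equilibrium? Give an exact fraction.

Row minima: a1 → 0, a2 → 2; maximin = 2.
Column maxima: E → 10, W → 7; minimax = 7.
2 ≠ 7, so there is no saddle point; optimal play is mixed.
Let Row play a1 with probability p. Expected payoff against E: 10p + 2(1−p) = 8p + 2; against W: 0p + 7(1−p) = −7p + 7.
Setting these equal: 8p + 2 = −7p + 7 ⇒ 15p = 5 ⇒ p = 1/3, and the value is (8)·(1/3) + 2 = 14/3.
For Column: with q = P(E), equating a1's and a2's payoffs gives 10q = −5q + 7 ⇒ q = 7/15.

1/3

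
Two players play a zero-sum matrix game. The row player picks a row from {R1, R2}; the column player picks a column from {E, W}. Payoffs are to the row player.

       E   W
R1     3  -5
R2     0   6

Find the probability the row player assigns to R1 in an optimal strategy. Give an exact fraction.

3/7

Row minima: R1 → -5, R2 → 0; maximin = 0.
Column maxima: E → 3, W → 6; minimax = 3.
0 ≠ 3, so there is no saddle point; optimal play is mixed.
Let the row player play R1 with probability p. Expected payoff against E: 3p + 0(1−p) = 3p; against W: (-5)p + 6(1−p) = −11p + 6.
Setting these equal: 3p = −11p + 6 ⇒ 14p = 6 ⇒ p = 3/7, and the value is (3)·(3/7) = 9/7.
For the column player: with q = P(E), equating R1's and R2's payoffs gives 8q − 5 = −6q + 6 ⇒ q = 11/14.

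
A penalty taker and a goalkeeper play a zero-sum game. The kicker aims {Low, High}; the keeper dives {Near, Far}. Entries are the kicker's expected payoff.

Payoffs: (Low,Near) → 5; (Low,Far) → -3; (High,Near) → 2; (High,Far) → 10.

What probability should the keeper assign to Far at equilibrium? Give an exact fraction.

Row minima: Low → -3, High → 2; maximin = 2.
Column maxima: Near → 5, Far → 10; minimax = 5.
2 ≠ 5, so there is no saddle point; optimal play is mixed.
Let the kicker play Low with probability p. Expected payoff against Near: 5p + 2(1−p) = 3p + 2; against Far: (-3)p + 10(1−p) = −13p + 10.
Setting these equal: 3p + 2 = −13p + 10 ⇒ 16p = 8 ⇒ p = 1/2, and the value is (3)·(1/2) + 2 = 7/2.
For the keeper: with q = P(Near), equating Low's and High's payoffs gives 8q − 3 = −8q + 10 ⇒ q = 13/16.

3/16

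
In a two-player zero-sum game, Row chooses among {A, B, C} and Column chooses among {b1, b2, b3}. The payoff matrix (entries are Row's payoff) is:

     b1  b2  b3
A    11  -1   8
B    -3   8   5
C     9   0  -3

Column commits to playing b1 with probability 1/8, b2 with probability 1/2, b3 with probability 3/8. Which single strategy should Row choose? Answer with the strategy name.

Expected payoff of A: (1/8)·11 + (1/2)·(-1) + (3/8)·8 = 31/8.
Expected payoff of B: (1/8)·(-3) + (1/2)·8 + (3/8)·5 = 11/2.
Expected payoff of C: (1/8)·9 + (1/2)·0 + (3/8)·(-3) = 0.
The largest is 11/2, so Row's best response is B.

B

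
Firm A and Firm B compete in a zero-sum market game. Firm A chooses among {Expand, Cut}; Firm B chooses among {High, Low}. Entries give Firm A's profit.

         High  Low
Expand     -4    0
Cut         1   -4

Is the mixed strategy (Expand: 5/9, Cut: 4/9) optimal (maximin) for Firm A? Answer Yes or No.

Yes

Against High this mix gives (5/9)·(-4) + (4/9)·1 = -16/9.
Against Low this mix gives (5/9)·0 + (4/9)·(-4) = -16/9.
All of Firm B's active replies (High, Low) yield -16/9, and no column does worse for Firm A. The mix makes Firm B indifferent and guarantees -16/9, so it is optimal.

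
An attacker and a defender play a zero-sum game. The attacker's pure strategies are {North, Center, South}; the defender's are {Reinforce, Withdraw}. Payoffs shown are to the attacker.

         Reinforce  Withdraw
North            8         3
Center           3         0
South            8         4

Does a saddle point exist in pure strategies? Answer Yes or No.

Yes

Row minima: North → 3, Center → 0, South → 4; maximin = 4.
Column maxima: Reinforce → 8, Withdraw → 4; minimax = 4.
maximin = minimax = 4, so a saddle point exists.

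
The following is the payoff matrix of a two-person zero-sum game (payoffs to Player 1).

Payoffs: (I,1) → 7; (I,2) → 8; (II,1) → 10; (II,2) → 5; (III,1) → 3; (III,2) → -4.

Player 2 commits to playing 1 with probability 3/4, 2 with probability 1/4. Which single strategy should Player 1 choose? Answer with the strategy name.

Expected payoff of I: (3/4)·7 + (1/4)·8 = 29/4.
Expected payoff of II: (3/4)·10 + (1/4)·5 = 35/4.
Expected payoff of III: (3/4)·3 + (1/4)·(-4) = 5/4.
The largest is 35/4, so Player 1's best response is II.

II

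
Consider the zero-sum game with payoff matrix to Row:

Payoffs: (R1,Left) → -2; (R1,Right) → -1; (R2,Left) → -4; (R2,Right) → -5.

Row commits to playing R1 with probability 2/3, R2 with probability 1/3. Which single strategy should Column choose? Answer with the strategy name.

Left

If Column plays Left, Row's expected payoff is (2/3)·(-2) + (1/3)·(-4) = -8/3.
If Column plays Right, Row's expected payoff is (2/3)·(-1) + (1/3)·(-5) = -7/3.
Column minimizes Row's payoff; the smallest is -8/3, so the best response is Left.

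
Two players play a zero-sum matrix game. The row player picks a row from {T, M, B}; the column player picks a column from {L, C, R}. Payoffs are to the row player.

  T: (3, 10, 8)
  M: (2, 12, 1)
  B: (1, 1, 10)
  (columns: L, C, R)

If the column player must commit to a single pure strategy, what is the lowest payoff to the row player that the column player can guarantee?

Column maxima: L → 3, C → 12, R → 10.
The smallest of these is 3.

3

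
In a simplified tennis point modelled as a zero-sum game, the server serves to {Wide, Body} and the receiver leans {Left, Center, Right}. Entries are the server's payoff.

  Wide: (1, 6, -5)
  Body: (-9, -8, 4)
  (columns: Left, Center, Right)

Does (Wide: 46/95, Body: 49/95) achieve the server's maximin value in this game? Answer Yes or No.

Against Left this mix gives (46/95)·1 + (49/95)·(-9) = -79/19.
Against Center this mix gives (46/95)·6 + (49/95)·(-8) = -116/95.
Against Right this mix gives (46/95)·(-5) + (49/95)·4 = -34/95.
The receiver will play Left, holding the server to -79/19. Shifting weight toward the row that does better against Left would raise this floor (the equalizing mix achieves -41/19 against both Left and Right), so the proposed strategy is not optimal.

No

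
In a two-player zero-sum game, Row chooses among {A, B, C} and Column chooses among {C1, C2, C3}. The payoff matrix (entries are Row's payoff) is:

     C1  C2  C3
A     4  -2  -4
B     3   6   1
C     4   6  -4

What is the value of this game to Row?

Row minima: A → -4, B → 1, C → -4; maximin = 1.
Column maxima: C1 → 4, C2 → 6, C3 → 1; minimax = 1.
Since maximin = minimax = 1, there is a saddle point and the value is 1.

1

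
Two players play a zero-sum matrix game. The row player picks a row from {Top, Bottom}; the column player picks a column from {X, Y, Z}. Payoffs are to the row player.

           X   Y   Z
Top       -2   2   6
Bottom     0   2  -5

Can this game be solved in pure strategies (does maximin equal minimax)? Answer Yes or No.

Row minima: Top → -2, Bottom → -5; maximin = -2.
Column maxima: X → 0, Y → 2, Z → 6; minimax = 0.
-2 ≠ 0, so no pure-strategy equilibrium exists.

No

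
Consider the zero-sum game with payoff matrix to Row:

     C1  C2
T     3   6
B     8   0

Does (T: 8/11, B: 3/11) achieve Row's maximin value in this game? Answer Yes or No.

Yes

Against C1 this mix gives (8/11)·3 + (3/11)·8 = 48/11.
Against C2 this mix gives (8/11)·6 + (3/11)·0 = 48/11.
All of Column's active replies (C1, C2) yield 48/11, and no column does worse for Row. The mix makes Column indifferent and guarantees 48/11, so it is optimal.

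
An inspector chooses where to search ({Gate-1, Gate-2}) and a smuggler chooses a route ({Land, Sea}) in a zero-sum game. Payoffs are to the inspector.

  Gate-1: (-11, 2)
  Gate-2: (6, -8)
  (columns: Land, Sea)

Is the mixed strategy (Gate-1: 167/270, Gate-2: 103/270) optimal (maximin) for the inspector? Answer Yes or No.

Against Land this mix gives (167/270)·(-11) + (103/270)·6 = -1219/270.
Against Sea this mix gives (167/270)·2 + (103/270)·(-8) = -49/27.
The smuggler will play Land, holding the inspector to -1219/270. Shifting weight toward the row that does better against Land would raise this floor (the equalizing mix achieves -76/27 against both Land and Sea), so the proposed strategy is not optimal.

No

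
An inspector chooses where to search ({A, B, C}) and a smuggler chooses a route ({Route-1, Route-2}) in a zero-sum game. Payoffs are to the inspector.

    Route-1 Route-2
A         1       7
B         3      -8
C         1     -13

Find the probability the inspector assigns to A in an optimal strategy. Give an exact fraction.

Row minima: A → 1, B → -8, C → -13; maximin = 1.
Column maxima: Route-1 → 3, Route-2 → 7; minimax = 3.
1 ≠ 3, so there is no saddle point; optimal play is mixed.
C is strictly dominated by B, so the inspector never plays it.
On the remaining 2×2 (A, B vs Route-1, Route-2):
Let the inspector play A with probability p. Expected payoff against Route-1: 1p + 3(1−p) = −2p + 3; against Route-2: 7p + (-8)(1−p) = 15p − 8.
Setting these equal: −2p + 3 = 15p − 8 ⇒ −17p = -11 ⇒ p = 11/17, and the value is (-2)·(11/17) + 3 = 29/17.
For the smuggler: with q = P(Route-1), equating A's and B's payoffs gives −6q + 7 = 11q − 8 ⇒ q = 15/17.

11/17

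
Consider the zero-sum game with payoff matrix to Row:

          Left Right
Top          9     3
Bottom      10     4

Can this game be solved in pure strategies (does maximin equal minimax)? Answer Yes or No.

Row minima: Top → 3, Bottom → 4; maximin = 4.
Column maxima: Left → 10, Right → 4; minimax = 4.
maximin = minimax = 4, so a saddle point exists.

Yes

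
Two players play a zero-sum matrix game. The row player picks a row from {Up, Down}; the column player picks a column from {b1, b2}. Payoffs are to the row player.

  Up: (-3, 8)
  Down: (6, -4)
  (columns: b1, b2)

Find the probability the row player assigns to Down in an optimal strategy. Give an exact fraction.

Row minima: Up → -3, Down → -4; maximin = -3.
Column maxima: b1 → 6, b2 → 8; minimax = 6.
-3 ≠ 6, so there is no saddle point; optimal play is mixed.
Let the row player play Up with probability p. Expected payoff against b1: (-3)p + 6(1−p) = −9p + 6; against b2: 8p + (-4)(1−p) = 12p − 4.
Setting these equal: −9p + 6 = 12p − 4 ⇒ −21p = -10 ⇒ p = 10/21, and the value is (-9)·(10/21) + 6 = 12/7.
For the column player: with q = P(b1), equating Up's and Down's payoffs gives −11q + 8 = 10q − 4 ⇒ q = 4/7.

11/21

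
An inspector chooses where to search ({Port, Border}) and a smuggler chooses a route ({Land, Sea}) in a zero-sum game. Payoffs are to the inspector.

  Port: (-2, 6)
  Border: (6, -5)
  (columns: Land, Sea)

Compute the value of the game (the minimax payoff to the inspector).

26/19

Row minima: Port → -2, Border → -5; maximin = -2.
Column maxima: Land → 6, Sea → 6; minimax = 6.
-2 ≠ 6, so there is no saddle point; optimal play is mixed.
Let the inspector play Port with probability p. Expected payoff against Land: (-2)p + 6(1−p) = −8p + 6; against Sea: 6p + (-5)(1−p) = 11p − 5.
Setting these equal: −8p + 6 = 11p − 5 ⇒ −19p = -11 ⇒ p = 11/19, and the value is (-8)·(11/19) + 6 = 26/19.
For the smuggler: with q = P(Land), equating Port's and Border's payoffs gives −8q + 6 = 11q − 5 ⇒ q = 11/19.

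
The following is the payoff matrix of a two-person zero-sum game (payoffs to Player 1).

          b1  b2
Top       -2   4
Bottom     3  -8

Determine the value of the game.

Row minima: Top → -2, Bottom → -8; maximin = -2.
Column maxima: b1 → 3, b2 → 4; minimax = 3.
-2 ≠ 3, so there is no saddle point; optimal play is mixed.
Let Player 1 play Top with probability p. Expected payoff against b1: (-2)p + 3(1−p) = −5p + 3; against b2: 4p + (-8)(1−p) = 12p − 8.
Setting these equal: −5p + 3 = 12p − 8 ⇒ −17p = -11 ⇒ p = 11/17, and the value is (-5)·(11/17) + 3 = -4/17.
For Player 2: with q = P(b1), equating Top's and Bottom's payoffs gives −6q + 4 = 11q − 8 ⇒ q = 12/17.

-4/17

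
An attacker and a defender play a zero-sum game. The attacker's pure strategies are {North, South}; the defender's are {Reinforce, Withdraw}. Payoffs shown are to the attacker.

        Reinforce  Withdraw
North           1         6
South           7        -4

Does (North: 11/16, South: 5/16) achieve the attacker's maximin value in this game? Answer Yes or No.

Against Reinforce this mix gives (11/16)·1 + (5/16)·7 = 23/8.
Against Withdraw this mix gives (11/16)·6 + (5/16)·(-4) = 23/8.
All of the defender's active replies (Reinforce, Withdraw) yield 23/8, and no column does worse for the attacker. The mix makes the defender indifferent and guarantees 23/8, so it is optimal.

Yes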